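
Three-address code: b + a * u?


Break into single-operator statements:
t1 = a * u
t2 = b + t1


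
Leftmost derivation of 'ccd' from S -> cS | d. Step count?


Derivation: S => cS => ccS => ccd
Steps: 3


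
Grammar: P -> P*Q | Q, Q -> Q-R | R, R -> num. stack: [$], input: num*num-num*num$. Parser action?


no handle on stack; shift 'num'
Action: shift


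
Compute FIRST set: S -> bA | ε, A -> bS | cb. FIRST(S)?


Per alternative of S: FIRST(bA) = {b}; FIRST(ε) = {ε}
FIRST(S) = {b, ε}


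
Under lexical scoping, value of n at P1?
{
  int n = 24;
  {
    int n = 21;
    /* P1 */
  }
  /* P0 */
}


n declared in the same block as P1
n = 21


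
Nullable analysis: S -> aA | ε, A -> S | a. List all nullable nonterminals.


A nonterminal is nullable iff some alternative derives ε (directly, or every symbol in it is nullable)
Nullable: {A, S}


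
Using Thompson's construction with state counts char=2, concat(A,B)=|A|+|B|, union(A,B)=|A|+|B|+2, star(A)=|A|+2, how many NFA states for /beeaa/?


Syntax tree has 5 char leaf(s), 0 union(s), 0 star(s)
chars contribute 5×2 = 10; each union adds +2; each star adds +2
Total: 10 + 0 + 0 = 10 states


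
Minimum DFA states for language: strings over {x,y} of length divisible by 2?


Track length mod 2: states 0..1, accept at 0
Minimal DFA: 2 states


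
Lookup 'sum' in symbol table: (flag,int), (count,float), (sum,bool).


Lookup 'sum' → type bool


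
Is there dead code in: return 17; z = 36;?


statement follows a return and is unreachable
Dead: 'z = 36'


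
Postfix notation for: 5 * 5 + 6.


Left to right (same or higher precedence on left)
Postfix: 5 5 * 6 +


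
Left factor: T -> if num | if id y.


Common prefix: 'if'
Factored: T -> if T', T' -> num | id y


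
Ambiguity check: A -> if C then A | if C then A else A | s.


dangling else: 'if C then if C then s else s' parses two ways
Ambiguous


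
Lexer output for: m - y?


Scan left to right, longest-match per lexeme
Tokens: ID(m), OP(-), ID(y)


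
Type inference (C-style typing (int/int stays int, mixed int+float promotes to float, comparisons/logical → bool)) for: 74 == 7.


Operand types: int == int
Rule: comparison yields bool
Result type: bool


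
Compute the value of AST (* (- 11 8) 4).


Evaluate inner: (- 11 8) = 3
Evaluate root: (* 3 4) = 12
Result: 12


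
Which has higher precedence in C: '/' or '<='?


'/' is multiplicative (level 10); '<=' is relational (level 7)
Higher level binds tighter
'/' has higher precedence than '<='


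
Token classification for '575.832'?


Pattern: digits with a decimal point
Type: FLOAT_LITERAL


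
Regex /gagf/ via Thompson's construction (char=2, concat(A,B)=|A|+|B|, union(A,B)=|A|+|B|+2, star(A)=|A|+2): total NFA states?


Syntax tree has 4 char leaf(s), 0 union(s), 0 star(s)
chars contribute 4×2 = 8; each union adds +2; each star adds +2
Total: 8 + 0 + 0 = 8 states


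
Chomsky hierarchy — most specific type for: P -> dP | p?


Right-linear: every RHS is a terminal or a terminal followed by one nonterminal
Classification: Type 3 (Regular)


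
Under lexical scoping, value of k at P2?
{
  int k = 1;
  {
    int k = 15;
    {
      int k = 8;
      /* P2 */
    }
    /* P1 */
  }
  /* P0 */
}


k declared in the same block as P2
k = 8


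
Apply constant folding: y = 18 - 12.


18 - 12 = 6 at compile time
Optimized: y = 6


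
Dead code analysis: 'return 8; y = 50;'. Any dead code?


statement follows a return and is unreachable
Dead: 'y = 50'


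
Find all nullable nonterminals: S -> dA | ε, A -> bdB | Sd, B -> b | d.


A nonterminal is nullable iff some alternative derives ε (directly, or every symbol in it is nullable)
Nullable: {S}


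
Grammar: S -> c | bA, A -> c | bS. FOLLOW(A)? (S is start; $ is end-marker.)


$ ∈ FOLLOW(S). For each A -> αBβ: add FIRST(β)\{ε} to FOLLOW(B); if β nullable, add FOLLOW(A).
FOLLOW(A) = {$}


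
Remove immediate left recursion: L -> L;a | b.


Left-recursive alternatives: L;a; non-recursive: b
Introduce L': L -> bL', L' -> ;aL' | ε


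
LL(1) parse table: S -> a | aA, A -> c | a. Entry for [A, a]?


For [A, a]: 'a' ∈ FIRST(a)
Entry: A -> a


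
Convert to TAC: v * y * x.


Break into single-operator statements:
t1 = v * y
t2 = t1 * x


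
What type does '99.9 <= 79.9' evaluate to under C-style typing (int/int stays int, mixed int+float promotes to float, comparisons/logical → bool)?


Operand types: float <= float
Rule: comparison yields bool
Result type: bool


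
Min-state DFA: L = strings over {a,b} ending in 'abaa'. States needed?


Track the longest suffix of input matching a prefix of 'abaa': 5 classes (prefixes of length 0..4)
Minimal DFA: 5 states


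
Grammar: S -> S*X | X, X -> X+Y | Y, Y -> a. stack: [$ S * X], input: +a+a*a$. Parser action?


'+' can extend X; shift to build X -> X+Y
Action: shift


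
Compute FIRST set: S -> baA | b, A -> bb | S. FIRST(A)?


Per alternative of A: FIRST(bb) = {b}; FIRST(S) = {b}
FIRST(A) = {b}


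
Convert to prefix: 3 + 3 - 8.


left-to-right (same/higher precedence on left): tree is (- (+ 3 3) 8)
Prefix: - + 3 3 8


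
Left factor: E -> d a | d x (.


Common prefix: 'd'
Factored: E -> d E', E' -> a | x (


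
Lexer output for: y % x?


Scan left to right, longest-match per lexeme
Tokens: ID(y), OP(%), ID(x)


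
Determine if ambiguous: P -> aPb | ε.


balanced a^n…b^n: each string has a unique parse
Unambiguous


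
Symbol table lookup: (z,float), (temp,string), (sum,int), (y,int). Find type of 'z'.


Lookup 'z' → type float


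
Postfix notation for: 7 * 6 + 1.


Left to right (same or higher precedence on left)
Postfix: 7 6 * 1 +


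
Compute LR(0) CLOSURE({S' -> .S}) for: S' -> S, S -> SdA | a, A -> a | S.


Start: S' -> .S
For each item with dot before a nonterminal B, add B -> .γ for every B-production
Closure: [S' -> .S, S -> .SdA, S -> .a]


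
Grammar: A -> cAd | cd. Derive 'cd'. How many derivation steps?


Derivation: A => cd
Steps: 1


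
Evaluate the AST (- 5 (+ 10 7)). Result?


Evaluate inner: (+ 10 7) = 17
Evaluate root: (- 5 17) = -12
Result: -12


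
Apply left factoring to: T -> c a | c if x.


Common prefix: 'c'
Factored: T -> c T', T' -> a | if x


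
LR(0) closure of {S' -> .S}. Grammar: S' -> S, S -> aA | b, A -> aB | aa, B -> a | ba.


Start: S' -> .S
For each item with dot before a nonterminal B, add B -> .γ for every B-production
Closure: [S' -> .S, S -> .aA, S -> .b]


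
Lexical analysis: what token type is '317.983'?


Pattern: digits with a decimal point
Type: FLOAT_LITERAL


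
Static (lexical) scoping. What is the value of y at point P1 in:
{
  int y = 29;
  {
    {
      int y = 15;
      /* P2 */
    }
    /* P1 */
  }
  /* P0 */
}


P1's block does not declare y; resolves to the enclosing declaration at depth 0
y = 29


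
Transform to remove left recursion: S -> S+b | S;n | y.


Left-recursive alternatives: S+b, S;n; non-recursive: y
Introduce S': S -> yS', S' -> +bS' | ;nS' | ε


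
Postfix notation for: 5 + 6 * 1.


* has higher precedence, evaluate 6*1 first
Postfix: 5 6 1 * +


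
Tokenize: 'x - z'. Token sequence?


Scan left to right, longest-match per lexeme
Tokens: ID(x), OP(-), ID(z)


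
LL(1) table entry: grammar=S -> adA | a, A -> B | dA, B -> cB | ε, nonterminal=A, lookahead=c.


For [A, c]: 'c' ∈ FIRST(B)
Entry: A -> B


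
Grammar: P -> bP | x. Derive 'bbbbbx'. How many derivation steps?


Derivation: P => bP => bbP => bbbP => bbbbP => bbbbbP => bbbbbx
Steps: 6


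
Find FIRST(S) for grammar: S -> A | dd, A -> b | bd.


Per alternative of S: FIRST(A) = {b}; FIRST(dd) = {d}
FIRST(S) = {b, d}


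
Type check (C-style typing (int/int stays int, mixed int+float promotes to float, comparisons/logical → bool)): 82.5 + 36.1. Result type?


Operand types: float + float
Rule: mixed int/float promotes to float; int/int stays int
Result type: float


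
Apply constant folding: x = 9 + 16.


9 + 16 = 25 at compile time
Optimized: x = 25


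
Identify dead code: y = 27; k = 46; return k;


y is assigned but never read
Dead: 'y = 27'


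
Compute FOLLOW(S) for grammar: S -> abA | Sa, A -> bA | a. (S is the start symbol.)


$ ∈ FOLLOW(S). For each A -> αBβ: add FIRST(β)\{ε} to FOLLOW(B); if β nullable, add FOLLOW(A).
FOLLOW(S) = {$, a}


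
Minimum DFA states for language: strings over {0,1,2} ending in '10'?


Track the longest suffix of input matching a prefix of '10': 3 classes (prefixes of length 0..2)
Minimal DFA: 3 states


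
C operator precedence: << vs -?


'-' is additive (level 9); '<<' is shift (level 8)
Higher level binds tighter
'-' has higher precedence than '<<'


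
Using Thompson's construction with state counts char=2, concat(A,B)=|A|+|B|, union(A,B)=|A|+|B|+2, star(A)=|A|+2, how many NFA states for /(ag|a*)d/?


Syntax tree has 4 char leaf(s), 1 union(s), 1 star(s)
chars contribute 4×2 = 8; each union adds +2; each star adds +2
Total: 8 + 2 + 2 = 12 states


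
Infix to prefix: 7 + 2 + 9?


left-to-right (same/higher precedence on left): tree is (+ (+ 7 2) 9)
Prefix: + + 7 2 9


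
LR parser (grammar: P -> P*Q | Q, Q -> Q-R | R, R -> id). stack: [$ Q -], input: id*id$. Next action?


no handle; shift 'id'
Action: shift


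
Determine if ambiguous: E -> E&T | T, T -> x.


precedence layered via separate nonterminal T: deterministic
Unambiguous


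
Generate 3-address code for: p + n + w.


Break into single-operator statements:
t1 = p + n
t2 = t1 + w


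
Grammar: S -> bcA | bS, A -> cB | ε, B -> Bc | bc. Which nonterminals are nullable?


A nonterminal is nullable iff some alternative derives ε (directly, or every symbol in it is nullable)
Nullable: {A}


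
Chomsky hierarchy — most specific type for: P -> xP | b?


Right-linear: every RHS is a terminal or a terminal followed by one nonterminal
Classification: Type 3 (Regular)


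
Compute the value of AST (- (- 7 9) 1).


Evaluate inner: (- 7 9) = -2
Evaluate root: (- -2 1) = -3
Result: -3


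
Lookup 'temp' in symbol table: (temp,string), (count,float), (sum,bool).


Lookup 'temp' → type string


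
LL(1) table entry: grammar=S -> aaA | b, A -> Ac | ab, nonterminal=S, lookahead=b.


For [S, b]: 'b' ∈ FIRST(b)
Entry: S -> b


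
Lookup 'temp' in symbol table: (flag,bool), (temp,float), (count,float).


Lookup 'temp' → type float


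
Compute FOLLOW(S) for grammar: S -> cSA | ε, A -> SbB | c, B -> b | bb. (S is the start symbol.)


$ ∈ FOLLOW(S). For each A -> αBβ: add FIRST(β)\{ε} to FOLLOW(B); if β nullable, add FOLLOW(A).
FOLLOW(S) = {$, b, c}


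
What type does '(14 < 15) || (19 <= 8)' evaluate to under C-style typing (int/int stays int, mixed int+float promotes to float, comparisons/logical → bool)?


Operand types: bool || bool
Rule: logical operators take bool operands and yield bool
Result type: bool


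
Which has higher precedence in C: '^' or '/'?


'/' is multiplicative (level 10); '^' is bitwise XOR (level 4)
Higher level binds tighter
'/' has higher precedence than '^'


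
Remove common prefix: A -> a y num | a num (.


Common prefix: 'a'
Factored: A -> a A', A' -> y num | num (


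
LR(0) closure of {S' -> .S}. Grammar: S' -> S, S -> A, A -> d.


Start: S' -> .S
For each item with dot before a nonterminal B, add B -> .γ for every B-production
Closure: [S' -> .S, S -> .A, A -> .d]


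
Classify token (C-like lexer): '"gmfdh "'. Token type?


Pattern: double-quoted sequence
Type: STRING_LITERAL


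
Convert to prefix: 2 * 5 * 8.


left-to-right (same/higher precedence on left): tree is (* (* 2 5) 8)
Prefix: * * 2 5 8


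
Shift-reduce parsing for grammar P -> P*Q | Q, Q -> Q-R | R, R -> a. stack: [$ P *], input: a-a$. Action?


no handle ('P*' is not any RHS); shift 'a'
Action: shift


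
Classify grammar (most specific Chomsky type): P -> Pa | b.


Left-linear: every RHS is a terminal or one nonterminal followed by a terminal
Classification: Type 3 (Regular)


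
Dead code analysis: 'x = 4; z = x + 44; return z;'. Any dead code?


x is read by z's definition; z is returned
No dead code


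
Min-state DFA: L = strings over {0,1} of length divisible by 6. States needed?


Track length mod 6: states 0..5, accept at 0
Minimal DFA: 6 states


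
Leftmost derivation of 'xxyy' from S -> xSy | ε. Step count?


Derivation: S => xSy => xxSyy => xxyy
Steps: 3


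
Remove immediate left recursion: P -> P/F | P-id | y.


Left-recursive alternatives: P/F, P-id; non-recursive: y
Introduce P': P -> yP', P' -> /FP' | -idP' | ε


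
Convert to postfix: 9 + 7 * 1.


* has higher precedence, evaluate 7*1 first
Postfix: 9 7 1 * +


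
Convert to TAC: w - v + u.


Break into single-operator statements:
t1 = w - v
t2 = t1 + u


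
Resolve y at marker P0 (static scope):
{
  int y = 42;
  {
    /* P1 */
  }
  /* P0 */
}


y declared in the same block as P0
y = 42


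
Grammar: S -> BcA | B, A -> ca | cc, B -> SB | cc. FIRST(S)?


Per alternative of S: FIRST(BcA) = {c}; FIRST(B) = {c}
FIRST(S) = {c}


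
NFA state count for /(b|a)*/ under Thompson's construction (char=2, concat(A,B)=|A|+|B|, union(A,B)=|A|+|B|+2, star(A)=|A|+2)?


Syntax tree has 2 char leaf(s), 1 union(s), 1 star(s)
chars contribute 2×2 = 4; each union adds +2; each star adds +2
Total: 4 + 2 + 2 = 8 states


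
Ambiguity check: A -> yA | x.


right-linear, alternatives start with distinct terminals 'y' vs 'x': unique leftmost derivation
Unambiguous


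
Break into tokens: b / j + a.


Scan left to right, longest-match per lexeme
Tokens: ID(b), OP(/), ID(j), OP(+), ID(a)


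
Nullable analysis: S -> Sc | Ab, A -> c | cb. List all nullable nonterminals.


A nonterminal is nullable iff some alternative derives ε (directly, or every symbol in it is nullable)
Nullable: {}


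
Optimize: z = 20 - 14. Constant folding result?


20 - 14 = 6 at compile time
Optimized: z = 6


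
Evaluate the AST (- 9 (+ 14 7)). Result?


Evaluate inner: (+ 14 7) = 21
Evaluate root: (- 9 21) = -12
Result: -12


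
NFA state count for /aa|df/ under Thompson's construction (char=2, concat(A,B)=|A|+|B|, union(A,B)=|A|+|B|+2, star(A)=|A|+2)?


Syntax tree has 4 char leaf(s), 1 union(s), 0 star(s)
chars contribute 4×2 = 8; each union adds +2; each star adds +2
Total: 8 + 2 + 0 = 10 states


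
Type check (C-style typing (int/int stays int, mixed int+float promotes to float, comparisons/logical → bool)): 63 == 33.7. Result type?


Operand types: int == float
Rule: comparison yields bool
Result type: bool


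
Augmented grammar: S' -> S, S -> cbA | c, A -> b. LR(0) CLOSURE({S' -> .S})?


Start: S' -> .S
For each item with dot before a nonterminal B, add B -> .γ for every B-production
Closure: [S' -> .S, S -> .cbA, S -> .c]


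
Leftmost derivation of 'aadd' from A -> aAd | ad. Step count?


Derivation: A => aAd => aadd
Steps: 2


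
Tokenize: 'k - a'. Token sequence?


Scan left to right, longest-match per lexeme
Tokens: ID(k), OP(-), ID(a)


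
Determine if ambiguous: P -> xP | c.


right-linear, alternatives start with distinct terminals 'x' vs 'c': unique leftmost derivation
Unambiguous


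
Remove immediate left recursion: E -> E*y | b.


Left-recursive alternatives: E*y; non-recursive: b
Introduce E': E -> bE', E' -> *yE' | ε


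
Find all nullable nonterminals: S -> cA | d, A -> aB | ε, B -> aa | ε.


A nonterminal is nullable iff some alternative derives ε (directly, or every symbol in it is nullable)
Nullable: {A, B}


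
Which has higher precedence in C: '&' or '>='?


'>=' is relational (level 7); '&' is bitwise AND (level 5)
Higher level binds tighter
'>=' has higher precedence than '&'


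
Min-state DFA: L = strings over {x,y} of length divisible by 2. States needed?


Track length mod 2: states 0..1, accept at 0
Minimal DFA: 2 states


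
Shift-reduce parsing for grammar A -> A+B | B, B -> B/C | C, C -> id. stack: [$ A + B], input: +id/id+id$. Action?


handle 'A+B' on top; lookahead ∈ FOLLOW(A) = {+, $}
Action: reduce (A -> A+B)


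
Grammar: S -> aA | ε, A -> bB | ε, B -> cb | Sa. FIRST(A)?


Per alternative of A: FIRST(bB) = {b}; FIRST(ε) = {ε}
FIRST(A) = {b, ε}


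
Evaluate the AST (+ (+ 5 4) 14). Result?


Evaluate inner: (+ 5 4) = 9
Evaluate root: (+ 9 14) = 23
Result: 23


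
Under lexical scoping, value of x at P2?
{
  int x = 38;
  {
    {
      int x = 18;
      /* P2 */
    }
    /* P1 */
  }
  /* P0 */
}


x declared in the same block as P2
x = 18


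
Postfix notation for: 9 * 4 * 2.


Left to right (same or higher precedence on left)
Postfix: 9 4 * 2 *


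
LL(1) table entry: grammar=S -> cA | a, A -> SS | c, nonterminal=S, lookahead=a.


For [S, a]: 'a' ∈ FIRST(a)
Entry: S -> a


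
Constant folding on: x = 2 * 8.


2 * 8 = 16 at compile time
Optimized: x = 16


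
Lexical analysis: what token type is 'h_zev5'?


Pattern: letter/underscore followed by alphanumerics, not a keyword
Type: IDENTIFIER


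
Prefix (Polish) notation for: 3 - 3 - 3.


left-to-right (same/higher precedence on left): tree is (- (- 3 3) 3)
Prefix: - - 3 3 3


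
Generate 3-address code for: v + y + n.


Break into single-operator statements:
t1 = v + y
t2 = t1 + n


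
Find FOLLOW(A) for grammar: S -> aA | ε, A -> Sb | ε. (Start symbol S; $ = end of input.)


$ ∈ FOLLOW(S). For each A -> αBβ: add FIRST(β)\{ε} to FOLLOW(B); if β nullable, add FOLLOW(A).
FOLLOW(A) = {$, b}


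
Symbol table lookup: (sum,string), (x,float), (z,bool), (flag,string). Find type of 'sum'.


Lookup 'sum' → type string


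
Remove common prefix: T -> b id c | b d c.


Common prefix: 'b'
Factored: T -> b T', T' -> id c | d c


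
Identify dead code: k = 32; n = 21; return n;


k is assigned but never read
Dead: 'k = 32'


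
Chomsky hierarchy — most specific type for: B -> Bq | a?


Left-linear: every RHS is a terminal or one nonterminal followed by a terminal
Classification: Type 3 (Regular)


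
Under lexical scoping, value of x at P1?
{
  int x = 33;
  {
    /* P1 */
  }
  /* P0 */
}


P1's block does not declare x; resolves to the enclosing declaration at depth 0
x = 33


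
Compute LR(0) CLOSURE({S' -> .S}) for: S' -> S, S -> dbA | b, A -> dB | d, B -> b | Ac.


Start: S' -> .S
For each item with dot before a nonterminal B, add B -> .γ for every B-production
Closure: [S' -> .S, S -> .dbA, S -> .b]


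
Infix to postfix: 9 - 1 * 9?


* has higher precedence, evaluate 1*9 first
Postfix: 9 1 9 * -


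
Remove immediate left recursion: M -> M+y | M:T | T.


Left-recursive alternatives: M+y, M:T; non-recursive: T
Introduce M': M -> TM', M' -> +yM' | :TM' | ε


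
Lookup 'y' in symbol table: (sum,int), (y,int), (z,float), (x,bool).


Lookup 'y' → type int


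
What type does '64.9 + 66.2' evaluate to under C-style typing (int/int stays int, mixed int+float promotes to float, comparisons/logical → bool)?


Operand types: float + float
Rule: mixed int/float promotes to float; int/int stays int
Result type: float


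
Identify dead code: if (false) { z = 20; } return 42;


condition is constant false, so the whole block is unreachable
Dead: 'if (false) { z = 20; }'


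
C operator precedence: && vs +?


'+' is additive (level 9); '&&' is logical AND (level 2)
Higher level binds tighter
'+' has higher precedence than '&&'


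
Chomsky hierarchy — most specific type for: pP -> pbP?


LHS has context (more than one symbol) and |LHS| ≤ |RHS|
Classification: Type 1 (Context-Sensitive)


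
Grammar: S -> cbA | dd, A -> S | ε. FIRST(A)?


Per alternative of A: FIRST(S) = {c, d}; FIRST(ε) = {ε}
FIRST(A) = {c, d, ε}


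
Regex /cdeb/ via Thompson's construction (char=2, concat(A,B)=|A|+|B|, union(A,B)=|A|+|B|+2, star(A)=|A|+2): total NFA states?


Syntax tree has 4 char leaf(s), 0 union(s), 0 star(s)
chars contribute 4×2 = 8; each union adds +2; each star adds +2
Total: 8 + 0 + 0 = 8 states


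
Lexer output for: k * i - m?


Scan left to right, longest-match per lexeme
Tokens: ID(k), OP(*), ID(i), OP(-), ID(m)


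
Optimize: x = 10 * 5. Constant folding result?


10 * 5 = 50 at compile time
Optimized: x = 50


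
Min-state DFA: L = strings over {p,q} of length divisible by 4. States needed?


Track length mod 4: states 0..3, accept at 0
Minimal DFA: 4 states


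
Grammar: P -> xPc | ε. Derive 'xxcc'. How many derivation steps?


Derivation: P => xPc => xxPcc => xxcc
Steps: 3


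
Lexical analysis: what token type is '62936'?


Pattern: digits only
Type: INTEGER_LITERAL


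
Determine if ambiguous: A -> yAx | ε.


balanced y^n…x^n: each string has a unique parse
Unambiguous


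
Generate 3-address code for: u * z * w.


Break into single-operator statements:
t1 = u * z
t2 = t1 * w


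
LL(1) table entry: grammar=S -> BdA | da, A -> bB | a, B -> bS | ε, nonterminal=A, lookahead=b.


For [A, b]: 'b' ∈ FIRST(bB)
Entry: A -> bB


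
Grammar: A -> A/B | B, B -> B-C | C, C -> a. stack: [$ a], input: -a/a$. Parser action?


'a' on top is the handle for C -> a
Action: reduce (C -> a)


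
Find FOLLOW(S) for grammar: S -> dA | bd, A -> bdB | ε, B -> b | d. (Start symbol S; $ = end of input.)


$ ∈ FOLLOW(S). For each A -> αBβ: add FIRST(β)\{ε} to FOLLOW(B); if β nullable, add FOLLOW(A).
FOLLOW(S) = {$}


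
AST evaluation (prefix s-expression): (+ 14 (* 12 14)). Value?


Evaluate inner: (* 12 14) = 168
Evaluate root: (+ 14 168) = 182
Result: 182


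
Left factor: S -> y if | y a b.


Common prefix: 'y'
Factored: S -> y S', S' -> if | a b


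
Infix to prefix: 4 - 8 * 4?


'*' binds tighter: tree is (- 4 (* 8 4))
Prefix: - 4 * 8 4


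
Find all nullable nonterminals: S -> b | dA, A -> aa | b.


A nonterminal is nullable iff some alternative derives ε (directly, or every symbol in it is nullable)
Nullable: {}


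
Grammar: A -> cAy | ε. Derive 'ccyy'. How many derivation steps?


Derivation: A => cAy => ccAyy => ccyy
Steps: 3


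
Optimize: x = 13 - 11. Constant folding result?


13 - 11 = 2 at compile time
Optimized: x = 2


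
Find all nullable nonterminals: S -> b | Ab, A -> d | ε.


A nonterminal is nullable iff some alternative derives ε (directly, or every symbol in it is nullable)
Nullable: {A}


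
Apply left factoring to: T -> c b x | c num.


Common prefix: 'c'
Factored: T -> c T', T' -> b x | num


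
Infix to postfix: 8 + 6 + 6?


Left to right (same or higher precedence on left)
Postfix: 8 6 + 6 +


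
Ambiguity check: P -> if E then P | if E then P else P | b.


dangling else: 'if E then if E then b else b' parses two ways
Ambiguous


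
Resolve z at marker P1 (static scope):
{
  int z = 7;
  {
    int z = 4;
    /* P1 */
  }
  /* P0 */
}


z declared in the same block as P1
z = 4


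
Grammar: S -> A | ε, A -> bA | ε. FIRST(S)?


Per alternative of S: FIRST(A) = {b, ε}; FIRST(ε) = {ε}
FIRST(S) = {b, ε}


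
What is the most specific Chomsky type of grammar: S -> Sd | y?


Left-linear: every RHS is a terminal or one nonterminal followed by a terminal
Classification: Type 3 (Regular)


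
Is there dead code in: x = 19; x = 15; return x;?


first assignment to x is overwritten before any read
Dead: 'x = 19'


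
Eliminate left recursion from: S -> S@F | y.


Left-recursive alternatives: S@F; non-recursive: y
Introduce S': S -> yS', S' -> @FS' | ε


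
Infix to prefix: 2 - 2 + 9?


left-to-right (same/higher precedence on left): tree is (+ (- 2 2) 9)
Prefix: + - 2 2 9


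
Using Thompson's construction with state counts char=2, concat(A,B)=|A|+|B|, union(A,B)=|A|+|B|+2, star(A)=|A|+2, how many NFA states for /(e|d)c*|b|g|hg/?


Syntax tree has 7 char leaf(s), 4 union(s), 1 star(s)
chars contribute 7×2 = 14; each union adds +2; each star adds +2
Total: 14 + 8 + 2 = 24 states


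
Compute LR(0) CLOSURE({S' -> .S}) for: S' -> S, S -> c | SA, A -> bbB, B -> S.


Start: S' -> .S
For each item with dot before a nonterminal B, add B -> .γ for every B-production
Closure: [S' -> .S, S -> .c, S -> .SA]


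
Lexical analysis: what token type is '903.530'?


Pattern: digits with a decimal point
Type: FLOAT_LITERAL


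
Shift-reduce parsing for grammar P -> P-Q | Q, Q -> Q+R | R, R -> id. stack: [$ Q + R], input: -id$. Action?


handle 'Q+R' on top
Action: reduce (Q -> Q+R)


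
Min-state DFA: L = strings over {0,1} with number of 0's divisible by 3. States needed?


Track (count of 0) mod 3: states 0..2, accept at 0
Minimal DFA: 3 states


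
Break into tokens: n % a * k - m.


Scan left to right, longest-match per lexeme
Tokens: ID(n), OP(%), ID(a), OP(*), ID(k), OP(-), ID(m)


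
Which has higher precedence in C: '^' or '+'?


'+' is additive (level 9); '^' is bitwise XOR (level 4)
Higher level binds tighter
'+' has higher precedence than '^'


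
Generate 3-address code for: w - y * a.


Break into single-operator statements:
t1 = y * a
t2 = w - t1


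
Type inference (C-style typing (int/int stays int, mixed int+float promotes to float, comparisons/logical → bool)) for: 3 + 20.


Operand types: int + int
Rule: mixed int/float promotes to float; int/int stays int
Result type: int


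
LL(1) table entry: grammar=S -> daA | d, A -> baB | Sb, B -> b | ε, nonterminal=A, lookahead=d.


For [A, d]: 'd' ∈ FIRST(Sb)
Entry: A -> Sb


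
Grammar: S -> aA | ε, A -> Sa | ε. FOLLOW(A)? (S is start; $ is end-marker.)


$ ∈ FOLLOW(S). For each A -> αBβ: add FIRST(β)\{ε} to FOLLOW(B); if β nullable, add FOLLOW(A).
FOLLOW(A) = {$, a}


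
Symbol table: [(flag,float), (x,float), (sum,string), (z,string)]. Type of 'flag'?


Lookup 'flag' → type float


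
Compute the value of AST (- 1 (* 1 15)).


Evaluate inner: (* 1 15) = 15
Evaluate root: (- 1 15) = -14
Result: -14


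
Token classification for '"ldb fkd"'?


Pattern: double-quoted sequence
Type: STRING_LITERAL


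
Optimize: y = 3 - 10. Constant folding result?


3 - 10 = -7 at compile time
Optimized: y = -7


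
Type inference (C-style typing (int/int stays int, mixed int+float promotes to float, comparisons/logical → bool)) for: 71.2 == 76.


Operand types: float == int
Rule: comparison yields bool
Result type: bool


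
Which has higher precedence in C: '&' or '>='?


'>=' is relational (level 7); '&' is bitwise AND (level 5)
Higher level binds tighter
'>=' has higher precedence than '&'


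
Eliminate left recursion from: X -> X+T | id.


Left-recursive alternatives: X+T; non-recursive: id
Introduce X': X -> idX', X' -> +TX' | ε


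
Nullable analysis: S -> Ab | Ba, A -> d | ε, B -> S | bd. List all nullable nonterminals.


A nonterminal is nullable iff some alternative derives ε (directly, or every symbol in it is nullable)
Nullable: {A}


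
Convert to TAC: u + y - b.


Break into single-operator statements:
t1 = u + y
t2 = t1 - b


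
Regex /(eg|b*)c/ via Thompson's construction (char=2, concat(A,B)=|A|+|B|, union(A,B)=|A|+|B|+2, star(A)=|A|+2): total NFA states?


Syntax tree has 4 char leaf(s), 1 union(s), 1 star(s)
chars contribute 4×2 = 8; each union adds +2; each star adds +2
Total: 8 + 2 + 2 = 12 states


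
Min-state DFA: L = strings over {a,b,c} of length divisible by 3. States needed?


Track length mod 3: states 0..2, accept at 0
Minimal DFA: 3 states


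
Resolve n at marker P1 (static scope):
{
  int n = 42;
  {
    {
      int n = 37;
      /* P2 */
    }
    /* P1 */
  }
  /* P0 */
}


P1's block does not declare n; resolves to the enclosing declaration at depth 0
n = 42


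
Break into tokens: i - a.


Scan left to right, longest-match per lexeme
Tokens: ID(i), OP(-), ID(a)


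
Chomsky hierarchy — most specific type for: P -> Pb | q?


Left-linear: every RHS is a terminal or one nonterminal followed by a terminal
Classification: Type 3 (Regular)


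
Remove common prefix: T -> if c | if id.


Common prefix: 'if'
Factored: T -> if T', T' -> c | id


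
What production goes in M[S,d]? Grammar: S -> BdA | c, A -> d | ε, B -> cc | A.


For [S, d]: 'd' ∈ FIRST(BdA)
Entry: S -> BdA


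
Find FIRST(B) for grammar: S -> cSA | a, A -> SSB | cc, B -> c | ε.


Per alternative of B: FIRST(c) = {c}; FIRST(ε) = {ε}
FIRST(B) = {c, ε}


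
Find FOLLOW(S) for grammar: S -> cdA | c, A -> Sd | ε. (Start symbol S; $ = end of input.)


$ ∈ FOLLOW(S). For each A -> αBβ: add FIRST(β)\{ε} to FOLLOW(B); if β nullable, add FOLLOW(A).
FOLLOW(S) = {$, d}


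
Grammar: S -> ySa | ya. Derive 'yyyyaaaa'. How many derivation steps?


Derivation: S => ySa => yySaa => yyySaaa => yyyyaaaa
Steps: 4


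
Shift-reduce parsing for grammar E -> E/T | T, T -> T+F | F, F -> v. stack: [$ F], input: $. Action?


'F' (not preceded by T+) is the handle for T -> F
Action: reduce (T -> F)


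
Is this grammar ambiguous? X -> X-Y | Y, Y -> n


precedence layered via separate nonterminal Y: deterministic
Unambiguous


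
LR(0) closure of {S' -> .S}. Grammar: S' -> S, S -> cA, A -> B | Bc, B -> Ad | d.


Start: S' -> .S
For each item with dot before a nonterminal B, add B -> .γ for every B-production
Closure: [S' -> .S, S -> .cA]


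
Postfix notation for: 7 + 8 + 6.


Left to right (same or higher precedence on left)
Postfix: 7 8 + 6 +


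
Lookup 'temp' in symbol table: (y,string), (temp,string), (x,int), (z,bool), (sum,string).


Lookup 'temp' → type string


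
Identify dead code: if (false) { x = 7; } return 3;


condition is constant false, so the whole block is unreachable
Dead: 'if (false) { x = 7; }'


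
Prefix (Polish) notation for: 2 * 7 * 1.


left-to-right (same/higher precedence on left): tree is (* (* 2 7) 1)
Prefix: * * 2 7 1


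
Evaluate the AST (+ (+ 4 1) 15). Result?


Evaluate inner: (+ 4 1) = 5
Evaluate root: (+ 5 15) = 20
Result: 20


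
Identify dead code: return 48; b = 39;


statement follows a return and is unreachable
Dead: 'b = 39'


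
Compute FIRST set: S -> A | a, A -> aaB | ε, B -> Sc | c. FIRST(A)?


Per alternative of A: FIRST(aaB) = {a}; FIRST(ε) = {ε}
FIRST(A) = {a, ε}


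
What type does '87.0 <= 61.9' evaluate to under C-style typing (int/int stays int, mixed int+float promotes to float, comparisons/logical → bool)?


Operand types: float <= float
Rule: comparison yields bool
Result type: bool


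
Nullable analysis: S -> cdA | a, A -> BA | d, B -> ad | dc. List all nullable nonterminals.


A nonterminal is nullable iff some alternative derives ε (directly, or every symbol in it is nullable)
Nullable: {}


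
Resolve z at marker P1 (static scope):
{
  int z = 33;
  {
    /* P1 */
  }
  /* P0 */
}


P1's block does not declare z; resolves to the enclosing declaration at depth 0
z = 33


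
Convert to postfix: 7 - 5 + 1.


Left to right (same or higher precedence on left)
Postfix: 7 5 - 1 +


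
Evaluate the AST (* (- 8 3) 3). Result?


Evaluate inner: (- 8 3) = 5
Evaluate root: (* 5 3) = 15
Result: 15


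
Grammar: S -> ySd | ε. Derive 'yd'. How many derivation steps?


Derivation: S => ySd => yd
Steps: 2


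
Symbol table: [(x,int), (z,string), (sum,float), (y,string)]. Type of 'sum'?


Lookup 'sum' → type float


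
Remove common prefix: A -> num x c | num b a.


Common prefix: 'num'
Factored: A -> num A', A' -> x c | b a


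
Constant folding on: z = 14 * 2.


14 * 2 = 28 at compile time
Optimized: z = 28


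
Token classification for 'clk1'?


Pattern: letter/underscore followed by alphanumerics, not a keyword
Type: IDENTIFIER


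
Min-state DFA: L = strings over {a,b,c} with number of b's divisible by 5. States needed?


Track (count of b) mod 5: states 0..4, accept at 0
Minimal DFA: 5 states


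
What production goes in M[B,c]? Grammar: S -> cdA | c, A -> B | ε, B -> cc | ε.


For [B, c]: 'c' ∈ FIRST(cc)
Entry: B -> cc


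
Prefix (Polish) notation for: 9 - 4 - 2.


left-to-right (same/higher precedence on left): tree is (- (- 9 4) 2)
Prefix: - - 9 4 2


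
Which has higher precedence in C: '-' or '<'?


'-' is additive (level 9); '<' is relational (level 7)
Higher level binds tighter
'-' has higher precedence than '<'


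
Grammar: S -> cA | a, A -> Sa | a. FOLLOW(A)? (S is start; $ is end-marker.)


$ ∈ FOLLOW(S). For each A -> αBβ: add FIRST(β)\{ε} to FOLLOW(B); if β nullable, add FOLLOW(A).
FOLLOW(A) = {$, a}


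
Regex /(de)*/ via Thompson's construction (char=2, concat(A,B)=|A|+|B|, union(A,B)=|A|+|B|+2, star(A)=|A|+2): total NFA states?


Syntax tree has 2 char leaf(s), 0 union(s), 1 star(s)
chars contribute 2×2 = 4; each union adds +2; each star adds +2
Total: 4 + 0 + 2 = 6 states


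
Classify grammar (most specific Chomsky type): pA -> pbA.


LHS has context (more than one symbol) and |LHS| ≤ |RHS|
Classification: Type 1 (Context-Sensitive)


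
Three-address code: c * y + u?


Break into single-operator statements:
t1 = c * y
t2 = t1 + u


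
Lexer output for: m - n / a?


Scan left to right, longest-match per lexeme
Tokens: ID(m), OP(-), ID(n), OP(/), ID(a)


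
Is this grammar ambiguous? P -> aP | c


right-linear, alternatives start with distinct terminals 'a' vs 'c': unique leftmost derivation
Unambiguous


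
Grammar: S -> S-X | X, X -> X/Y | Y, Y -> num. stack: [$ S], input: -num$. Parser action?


shift '-' to continue S -> S-X
Action: shift


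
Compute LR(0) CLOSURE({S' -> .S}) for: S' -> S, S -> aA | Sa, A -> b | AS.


Start: S' -> .S
For each item with dot before a nonterminal B, add B -> .γ for every B-production
Closure: [S' -> .S, S -> .aA, S -> .Sa]


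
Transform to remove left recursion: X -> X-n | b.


Left-recursive alternatives: X-n; non-recursive: b
Introduce X': X -> bX', X' -> -nX' | ε


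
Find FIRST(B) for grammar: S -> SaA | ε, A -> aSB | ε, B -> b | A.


Per alternative of B: FIRST(b) = {b}; FIRST(A) = {a, ε}
FIRST(B) = {a, b, ε}


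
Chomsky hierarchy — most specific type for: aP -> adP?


LHS has context (more than one symbol) and |LHS| ≤ |RHS|
Classification: Type 1 (Context-Sensitive)


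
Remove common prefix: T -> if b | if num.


Common prefix: 'if'
Factored: T -> if T', T' -> b | num


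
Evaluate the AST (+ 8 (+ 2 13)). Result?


Evaluate inner: (+ 2 13) = 15
Evaluate root: (+ 8 15) = 23
Result: 23


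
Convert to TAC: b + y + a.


Break into single-operator statements:
t1 = b + y
t2 = t1 + a


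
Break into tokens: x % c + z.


Scan left to right, longest-match per lexeme
Tokens: ID(x), OP(%), ID(c), OP(+), ID(z)


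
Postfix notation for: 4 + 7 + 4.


Left to right (same or higher precedence on left)
Postfix: 4 7 + 4 +


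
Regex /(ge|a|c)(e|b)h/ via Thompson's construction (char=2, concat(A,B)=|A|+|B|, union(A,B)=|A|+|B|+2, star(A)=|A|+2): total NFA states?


Syntax tree has 7 char leaf(s), 3 union(s), 0 star(s)
chars contribute 7×2 = 14; each union adds +2; each star adds +2
Total: 14 + 6 + 0 = 20 states


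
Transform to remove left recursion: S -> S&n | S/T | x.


Left-recursive alternatives: S&n, S/T; non-recursive: x
Introduce S': S -> xS', S' -> &nS' | /TS' | ε


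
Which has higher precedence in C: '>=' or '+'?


'+' is additive (level 9); '>=' is relational (level 7)
Higher level binds tighter
'+' has higher precedence than '>='


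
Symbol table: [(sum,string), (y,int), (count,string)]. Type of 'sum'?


Lookup 'sum' → type string


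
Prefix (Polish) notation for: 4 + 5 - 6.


left-to-right (same/higher precedence on left): tree is (- (+ 4 5) 6)
Prefix: - + 4 5 6


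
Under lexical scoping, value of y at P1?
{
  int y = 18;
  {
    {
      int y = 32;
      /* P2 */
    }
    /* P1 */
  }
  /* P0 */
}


P1's block does not declare y; resolves to the enclosing declaration at depth 0
y = 18


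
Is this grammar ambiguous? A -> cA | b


right-linear, alternatives start with distinct terminals 'c' vs 'b': unique leftmost derivation
Unambiguous


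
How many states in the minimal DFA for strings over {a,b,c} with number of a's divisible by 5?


Track (count of a) mod 5: states 0..4, accept at 0
Minimal DFA: 5 states


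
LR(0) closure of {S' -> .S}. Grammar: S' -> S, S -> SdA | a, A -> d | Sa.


Start: S' -> .S
For each item with dot before a nonterminal B, add B -> .γ for every B-production
Closure: [S' -> .S, S -> .SdA, S -> .a]


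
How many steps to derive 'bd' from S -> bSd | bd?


Derivation: S => bd
Steps: 1


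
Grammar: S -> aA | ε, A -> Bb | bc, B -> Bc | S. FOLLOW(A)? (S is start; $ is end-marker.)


$ ∈ FOLLOW(S). For each A -> αBβ: add FIRST(β)\{ε} to FOLLOW(B); if β nullable, add FOLLOW(A).
FOLLOW(A) = {$, b, c}


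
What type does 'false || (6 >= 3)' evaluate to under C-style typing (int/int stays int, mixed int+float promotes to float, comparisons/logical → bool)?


Operand types: bool || bool
Rule: logical operators take bool operands and yield bool
Result type: bool


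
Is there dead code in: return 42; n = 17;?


statement follows a return and is unreachable
Dead: 'n = 17'


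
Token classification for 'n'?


Pattern: letter/underscore followed by alphanumerics, not a keyword
Type: IDENTIFIER


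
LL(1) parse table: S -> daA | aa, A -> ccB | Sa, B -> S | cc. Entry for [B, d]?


For [B, d]: 'd' ∈ FIRST(S)
Entry: B -> S


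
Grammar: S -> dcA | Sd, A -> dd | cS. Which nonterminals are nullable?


A nonterminal is nullable iff some alternative derives ε (directly, or every symbol in it is nullable)
Nullable: {}


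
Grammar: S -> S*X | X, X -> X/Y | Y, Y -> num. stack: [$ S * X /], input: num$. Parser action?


no handle; shift 'num'
Action: shift


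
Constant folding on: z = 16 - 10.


16 - 10 = 6 at compile time
Optimized: z = 6


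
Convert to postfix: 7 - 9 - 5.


Left to right (same or higher precedence on left)
Postfix: 7 9 - 5 -


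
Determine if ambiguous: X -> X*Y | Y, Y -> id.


precedence layered via separate nonterminal Y: deterministic
Unambiguous


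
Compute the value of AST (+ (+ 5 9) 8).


Evaluate inner: (+ 5 9) = 14
Evaluate root: (+ 14 8) = 22
Result: 22


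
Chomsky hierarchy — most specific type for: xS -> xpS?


LHS has context (more than one symbol) and |LHS| ≤ |RHS|
Classification: Type 1 (Context-Sensitive)


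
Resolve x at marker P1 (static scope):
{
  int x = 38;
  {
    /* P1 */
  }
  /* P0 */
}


P1's block does not declare x; resolves to the enclosing declaration at depth 0
x = 38


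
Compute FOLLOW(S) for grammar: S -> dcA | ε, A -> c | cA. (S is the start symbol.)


$ ∈ FOLLOW(S). For each A -> αBβ: add FIRST(β)\{ε} to FOLLOW(B); if β nullable, add FOLLOW(A).
FOLLOW(S) = {$}
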